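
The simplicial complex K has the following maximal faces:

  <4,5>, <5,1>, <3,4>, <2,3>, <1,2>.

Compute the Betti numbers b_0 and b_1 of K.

b_0 = 1, b_1 = 1.

Fix the vertex order 1 < 2 < 3 < 4 < 5 and write every simplex with vertices in increasing order. Then dim K = 1 and the simplices of K are:

  0-simplices (5): [1], [2], [3], [4], [5]
  1-simplices (5): [1,2], [1,5], [2,3], [3,4], [4,5]

giving chain groups C_0 ≅ Z^5, C_1 ≅ Z^5.

∂_1: C_1 → C_0 maps an edge to its endpoints' difference, ∂[p,q] = q − p.
As a 5×5 matrix over Z this has rank 4, with invariant factors (1,1,1,1).

Now H_k = ker ∂_k / im ∂_{k+1}, so:

  H_0: rank C_0 − rank ∂_1 = 5 − 4 = 1, and the invariant factors of ∂_1 are all 1, so H_0 = Z.
  H_1: rank ker ∂_1 − rank ∂_2 = (5 − 4) − 0 = 1, and there is no ∂_2, so H_1 = Z.

Hence the Betti numbers are b_0 = 1, b_1 = 1.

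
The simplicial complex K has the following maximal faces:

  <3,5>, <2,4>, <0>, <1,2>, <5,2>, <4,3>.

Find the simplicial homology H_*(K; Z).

H_0 ≅ Z^2,  H_1 ≅ Z.

K has 6 vertices, 5 edges.
rank ∂_0 = 0, rank ∂_1 = 4 ⇒ b_0 = 6 − 0 − 4 = 2; all invariant factors of ∂_1 are 1 so no torsion. So H_0 ≅ Z^2.
rank ∂_1 = 4, rank ∂_2 = 0 ⇒ b_1 = 5 − 4 − 0 = 1. So H_1 ≅ Z.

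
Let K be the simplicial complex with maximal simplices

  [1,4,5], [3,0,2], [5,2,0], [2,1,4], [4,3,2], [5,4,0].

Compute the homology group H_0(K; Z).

H_0 ≅ Z.

K has 6 vertices, 12 edges, 6 triangles.
rank ∂_0 = 0, rank ∂_1 = 5 ⇒ b_0 = 6 − 0 − 5 = 1; all invariant factors of ∂_1 are 1 so no torsion. So H_0 = Z.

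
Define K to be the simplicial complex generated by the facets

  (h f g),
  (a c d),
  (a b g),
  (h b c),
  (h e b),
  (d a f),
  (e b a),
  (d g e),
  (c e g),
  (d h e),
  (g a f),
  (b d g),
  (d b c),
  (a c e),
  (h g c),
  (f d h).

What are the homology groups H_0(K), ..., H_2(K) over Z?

Fix the vertex order a < b < c < d < e < f < g < h and write every simplex with vertices in increasing order. Then dim K = 2 and the simplices of K are:

  0-simplices (8): a, b, c, d, e, f, g, h
  1-simplices (24): ab, ac, ad, ae, af, ag, bc, bd, be, bg, bh, cd, ce, cg, ch, de, df, dg, dh, eg, eh, fg, fh, gh
  2-simplices (16): abe, abg, acd, ace, adf, afg, bcd, bch, bdg, beh, ceg, cgh, deg, deh, dfh, fgh

so the chain groups are C_0 ≅ Z^8, C_1 ≅ Z^24, C_2 ≅ Z^16.

∂_1: C_1 → C_0 sends each edge [p,q] (with p < q) to q − p.
As a 8×24 matrix over Z this has rank 7, with invariant factors (1,1,1,1,1,1,1).

Boundary ∂_2: C_2 → C_1 acts by ∂[p,q,r] = [q,r] − [p,r] + [p,q]. For instance
  ∂dfh = fh − dh + df,
  ∂bcd = cd − bd + bc.
The resulting 24×16 matrix has rank 15, and its Smith normal form has invariant factors (1,1,1,1,1,1,1,1,1,1,1,1,1,1,1).

Reading off H_k = ker ∂_k / im ∂_{k+1}:

  H_0: rank C_0 − rank ∂_1 = 8 − 7 = 1, and the invariant factors of ∂_1 are all 1, so H_0 ≅ Z.
  H_1: rank ker ∂_1 − rank ∂_2 = (24 − 7) − 15 = 2, and the invariant factors of ∂_2 are all 1, so H_1 ≅ Z^2.
  H_2: rank ker ∂_2 − rank ∂_3 = (16 − 15) − 0 = 1, and there is no ∂_3, so H_2 ≅ Z.

H_0 = Z,  H_1 = Z^2,  H_2 = Z.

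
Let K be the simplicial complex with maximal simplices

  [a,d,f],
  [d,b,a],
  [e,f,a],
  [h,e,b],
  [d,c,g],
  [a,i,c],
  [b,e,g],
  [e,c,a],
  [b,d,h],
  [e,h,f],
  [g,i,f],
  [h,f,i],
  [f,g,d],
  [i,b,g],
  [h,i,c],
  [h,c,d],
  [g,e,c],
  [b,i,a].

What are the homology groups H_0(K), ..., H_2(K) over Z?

Order the vertices as a < b < c < d < e < f < g < h < i. Listing each simplex with vertices in this order, K has dimension 2 with simplices:

  0-simplices (9): a, b, c, d, e, f, g, h, i
  1-simplices (27): ab, ac, ad, ae, af, ai, bd, be, bg, bh, bi, cd, ce, cg, ch, ci, df, dg, dh, ef, eg, eh, fg, fh, fi, gi, hi
  2-simplices (18): abd, abi, ace, aci, adf, aef, bdh, beg, beh, bgi, cdg, cdh, ceg, chi, dfg, efh, fgi, fhi

giving chain groups C_0 ≅ Z^9, C_1 ≅ Z^27, C_2 ≅ Z^18.

∂_1: C_1 → C_0 maps an edge to its endpoints' difference, ∂[p,q] = q − p. For instance
  ∂bd = d − b.
This gives a 9×27 integer matrix of rank 8; reducing to Smith normal form yields diagonal entries (1,1,1,1,1,1,1,1).

∂_2: C_2 → C_1 acts by ∂[p,q,r] = [q,r] − [p,r] + [p,q]. For instance
  ∂beh = eh − bh + be,
  ∂dfg = fg − dg + df.
The 27×18 boundary matrix has rank 17 and Smith normal form diag(1,1,1,1,1,1,1,1,1,1,1,1,1,1,1,1,1).

Reading off H_k = ker ∂_k / im ∂_{k+1}:

  H_0: rank C_0 − rank ∂_1 = 9 − 8 = 1, and the invariant factors of ∂_1 are all 1, so H_0 = Z.
  H_1: rank ker ∂_1 − rank ∂_2 = (27 − 8) − 17 = 2, and the invariant factors of ∂_2 are all 1, so H_1 = Z^2.
  H_2: rank ker ∂_2 − rank ∂_3 = (18 − 17) − 0 = 1, and there is no ∂_3, so H_2 = Z.

As a check, the Euler characteristic is 9 − 27 + 18 = 0, which agrees with 1 − 2 + 1 = 0.

H_0 = Z,  H_1 = Z^2,  H_2 = Z.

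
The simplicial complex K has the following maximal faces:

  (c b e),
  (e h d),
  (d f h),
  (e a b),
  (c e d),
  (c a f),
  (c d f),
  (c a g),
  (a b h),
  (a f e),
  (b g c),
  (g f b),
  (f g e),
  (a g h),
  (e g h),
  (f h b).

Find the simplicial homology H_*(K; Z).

H_0 = Z,  H_1 = Z^2,  H_2 = Z.

K has 8 vertices, 24 edges, 16 triangles.
rank ∂_0 = 0, rank ∂_1 = 7 ⇒ b_0 = 8 − 0 − 7 = 1; all invariant factors of ∂_1 are 1 so no torsion. So H_0 = Z.
rank ∂_1 = 7, rank ∂_2 = 15 ⇒ b_1 = 24 − 7 − 15 = 2; all invariant factors of ∂_2 are 1 so no torsion. So H_1 = Z^2.
rank ∂_2 = 15, rank ∂_3 = 0 ⇒ b_2 = 16 − 15 − 0 = 1. So H_2 = Z.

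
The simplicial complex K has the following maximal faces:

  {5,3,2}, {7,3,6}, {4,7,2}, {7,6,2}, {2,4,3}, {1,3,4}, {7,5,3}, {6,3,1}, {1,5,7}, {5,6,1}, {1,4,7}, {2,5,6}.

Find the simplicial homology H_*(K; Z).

Take the total order 1 < 2 < 3 < 4 < 5 < 6 < 7 on the vertex set. Then K (dimension 2) consists of the simplices:

  0-simplices (7): [1], [2], [3], [4], [5], [6], [7]
  1-simplices (18): [1,3], [1,4], [1,5], [1,6], [1,7], [2,3], [2,4], [2,5], [2,6], [2,7], [3,4], [3,5], [3,6], [3,7], [4,7], [5,6], [5,7], [6,7]
  2-simplices (12): [1,3,4], [1,3,6], [1,4,7], [1,5,6], [1,5,7], [2,3,4], [2,3,5], [2,4,7], [2,5,6], [2,6,7], [3,5,7], [3,6,7]

Hence C_0 ≅ Z^7, C_1 ≅ Z^18, C_2 ≅ Z^12.

The boundary map ∂_1: C_1 → C_0 is given by ∂[p,q] = [q] − [p].
As a 7×18 matrix over Z this has rank 6, with invariant factors (1,1,1,1,1,1).

The boundary map ∂_2: C_2 → C_1 acts by ∂[p,q,r] = [q,r] − [p,r] + [p,q]. For instance
  ∂[2,6,7] = [6,7] − [2,7] + [2,6],
  ∂[2,5,6] = [5,6] − [2,6] + [2,5].
The 18×12 boundary matrix has rank 12 and Smith normal form diag(1,1,1,1,1,1,1,1,1,1,1,2).

Reading off H_k = ker ∂_k / im ∂_{k+1}:

  H_0: rank C_0 − rank ∂_1 = 7 − 6 = 1, and the invariant factors of ∂_1 are all 1, so H_0 = Z.
  H_1: rank ker ∂_1 − rank ∂_2 = (18 − 6) − 12 = 0, and ∂_2 has invariant factor 2 > 1, so H_1 = Z/2.
  H_2: rank ker ∂_2 − rank ∂_3 = (12 − 12) − 0 = 0, and there is no ∂_3, so H_2 = 0.

(K is a triangulation of the real projective plane RP^2.)

H_0 = Z,  H_1 = Z/2,  H_2 = 0.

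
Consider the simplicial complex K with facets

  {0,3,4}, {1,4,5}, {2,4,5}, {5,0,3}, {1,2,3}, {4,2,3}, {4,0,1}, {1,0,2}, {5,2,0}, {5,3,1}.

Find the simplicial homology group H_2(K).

H_2 ≅ 0.

Fix the vertex order 0 < 1 < 2 < 3 < 4 < 5 and write every simplex with vertices in increasing order. Then dim K = 2 and the simplices of K are:

  0-simplices (6): [0], [1], [2], [3], [4], [5]
  1-simplices (15): [0,1], [0,2], [0,3], [0,4], [0,5], [1,2], [1,3], [1,4], [1,5], [2,3], [2,4], [2,5], [3,4], [3,5], [4,5]
  2-simplices (10): [0,1,2], [0,1,4], [0,2,5], [0,3,4], [0,3,5], [1,2,3], [1,3,5], [1,4,5], [2,3,4], [2,4,5]

giving chain groups C_0 ≅ Z^6, C_1 ≅ Z^15, C_2 ≅ Z^10.

Boundary ∂_1: C_1 → C_0 is given by ∂[p,q] = [q] − [p].
The 6×15 boundary matrix has rank 5 and Smith normal form diag(1,1,1,1,1).

The boundary map ∂_2: C_2 → C_1 maps a triangle to the signed sum of its edges. For instance
  ∂[0,3,5] = [3,5] − [0,5] + [0,3],
  ∂[1,3,5] = [3,5] − [1,5] + [1,3].
The resulting 15×10 matrix has rank 10, and its Smith normal form has invariant factors (1,1,1,1,1,1,1,1,1,2).

Computing H_k = (kernel of ∂_k) / (image of ∂_{k+1}):

  H_2: rank ker ∂_2 − rank ∂_3 = (10 − 10) − 0 = 0, and there is no ∂_3, so H_2 ≅ 0.

(K is a triangulation of the real projective plane RP^2.)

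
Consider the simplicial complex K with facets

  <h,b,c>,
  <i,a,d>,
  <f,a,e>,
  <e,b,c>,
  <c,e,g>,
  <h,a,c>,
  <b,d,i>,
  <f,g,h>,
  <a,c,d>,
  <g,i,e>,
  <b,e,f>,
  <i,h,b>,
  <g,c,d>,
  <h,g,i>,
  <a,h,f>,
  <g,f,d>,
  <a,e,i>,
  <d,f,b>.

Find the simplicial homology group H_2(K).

Order the vertices as a < b < c < d < e < f < g < h < i. Listing each simplex with vertices in this order, K has dimension 2 with simplices:

  0-simplices (9): a, b, c, d, e, f, g, h, i
  1-simplices (27): ac, ad, ae, af, ah, ai, bc, bd, be, bf, bh, bi, cd, ce, cg, ch, df, dg, di, ef, eg, ei, fg, fh, gh, gi, hi
  2-simplices (18): acd, ach, adi, aef, aei, afh, bce, bch, bdf, bdi, bef, bhi, cdg, ceg, dfg, egi, fgh, ghi

Hence C_0 ≅ Z^9, C_1 ≅ Z^27, C_2 ≅ Z^18.

∂_1: C_1 → C_0 maps an edge to its endpoints' difference, ∂[p,q] = q − p. For instance
  ∂ef = f − e.
This gives a 9×27 integer matrix of rank 8; reducing to Smith normal form yields diagonal entries (1,1,1,1,1,1,1,1).

The boundary map ∂_2: C_2 → C_1 maps a triangle to the signed sum of its edges. For instance
  ∂ceg = eg − cg + ce,
  ∂egi = gi − ei + eg.
The resulting 27×18 matrix has rank 17, and its Smith normal form has invariant factors (1,1,1,1,1,1,1,1,1,1,1,1,1,1,1,1,1).

Reading off H_k = ker ∂_k / im ∂_{k+1}:

  H_2: rank ker ∂_2 − rank ∂_3 = (18 − 17) − 0 = 1, and there is no ∂_3, so H_2 ≅ Z.

(K is a triangulation of the torus T^2.)

H_2 ≅ Z.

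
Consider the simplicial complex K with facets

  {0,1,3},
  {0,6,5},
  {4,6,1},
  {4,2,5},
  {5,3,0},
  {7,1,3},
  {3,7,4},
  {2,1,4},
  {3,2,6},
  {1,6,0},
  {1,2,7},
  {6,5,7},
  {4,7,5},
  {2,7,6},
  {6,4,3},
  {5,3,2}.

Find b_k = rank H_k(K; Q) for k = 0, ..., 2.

Fix the vertex order 0 < 1 < 2 < 3 < 4 < 5 < 6 < 7 and write every simplex with vertices in increasing order. Then dim K = 2 and the simplices of K are:

  0-simplices (8): [0], [1], [2], [3], [4], [5], [6], [7]
  1-simplices (24): (24 of them)
  2-simplices (16): [0,1,3], [0,1,6], [0,3,5], [0,5,6], [1,2,4], [1,2,7], [1,3,7], [1,4,6], [2,3,5], [2,3,6], [2,4,5], [2,6,7], [3,4,6], [3,4,7], [4,5,7], [5,6,7]

so the chain groups are C_0 ≅ Z^8, C_1 ≅ Z^24, C_2 ≅ Z^16.

Boundary ∂_1: C_1 → C_0 maps an edge to its endpoints' difference, ∂[p,q] = q − p. For instance
  ∂[1,4] = [4] − [1].
The resulting 8×24 matrix has rank 7, and its Smith normal form has invariant factors (1,1,1,1,1,1,1).

∂_2: C_2 → C_1 maps a triangle to the signed sum of its edges. For instance
  ∂[1,3,7] = [3,7] − [1,7] + [1,3],
  ∂[3,4,6] = [4,6] − [3,6] + [3,4].
This gives a 24×16 integer matrix of rank 15; reducing to Smith normal form yields diagonal entries (1,1,1,1,1,1,1,1,1,1,1,1,1,1,1).

Computing H_k = (kernel of ∂_k) / (image of ∂_{k+1}):

  H_0: rank C_0 − rank ∂_1 = 8 − 7 = 1, and the invariant factors of ∂_1 are all 1, so H_0 = Z.
  H_1: rank ker ∂_1 − rank ∂_2 = (24 − 7) − 15 = 2, and the invariant factors of ∂_2 are all 1, so H_1 = Z^2.
  H_2: rank ker ∂_2 − rank ∂_3 = (16 − 15) − 0 = 1, and there is no ∂_3, so H_2 = Z.

As a check, the Euler characteristic is 8 − 24 + 16 = 0, which agrees with 1 − 2 + 1 = 0.
(K is a triangulation of the torus T^2.)

Hence the Betti numbers are b_0 = 1, b_1 = 2, b_2 = 1.

b_0 = 1, b_1 = 2, b_2 = 1.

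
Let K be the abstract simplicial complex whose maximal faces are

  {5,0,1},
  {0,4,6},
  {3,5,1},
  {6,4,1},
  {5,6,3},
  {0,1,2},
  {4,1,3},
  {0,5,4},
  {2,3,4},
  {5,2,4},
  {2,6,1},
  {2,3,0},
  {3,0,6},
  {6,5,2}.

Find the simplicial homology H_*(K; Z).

H_0 ≅ Z,  H_1 ≅ Z^2,  H_2 ≅ Z.

We work with the vertex ordering 0 < 1 < 2 < 3 < 4 < 5 < 6. The simplices of K, each written with vertices in increasing order, are:

  0-simplices (7): [0], [1], [2], [3], [4], [5], [6]
  1-simplices (21): [0,1], [0,2], [0,3], [0,4], [0,5], [0,6], [1,2], [1,3], [1,4], [1,5], [1,6], [2,3], [2,4], [2,5], [2,6], [3,4], [3,5], [3,6], [4,5], [4,6], [5,6]
  2-simplices (14): [0,1,2], [0,1,5], [0,2,3], [0,3,6], [0,4,5], [0,4,6], [1,2,6], [1,3,4], [1,3,5], [1,4,6], [2,3,4], [2,4,5], [2,5,6], [3,5,6]

Hence C_0 ≅ Z^7, C_1 ≅ Z^21, C_2 ≅ Z^14.

∂_1: C_1 → C_0 is given by ∂[p,q] = [q] − [p].
As a 7×21 matrix over Z this has rank 6, with invariant factors (1,1,1,1,1,1).

Boundary ∂_2: C_2 → C_1 sends each 2-simplex [p,q,r] to [q,r] − [p,r] + [p,q]. For instance
  ∂[1,2,6] = [2,6] − [1,6] + [1,2],
  ∂[1,3,4] = [3,4] − [1,4] + [1,3].
This gives a 21×14 integer matrix of rank 13; reducing to Smith normal form yields diagonal entries (1,1,1,1,1,1,1,1,1,1,1,1,1).

From H_k ≅ ker(∂_k) / im(∂_{k+1}) we obtain:

  H_0: rank C_0 − rank ∂_1 = 7 − 6 = 1, and the invariant factors of ∂_1 are all 1, so H_0 ≅ Z.
  H_1: rank ker ∂_1 − rank ∂_2 = (21 − 6) − 13 = 2, and the invariant factors of ∂_2 are all 1, so H_1 ≅ Z^2.
  H_2: rank ker ∂_2 − rank ∂_3 = (14 − 13) − 0 = 1, and there is no ∂_3, so H_2 ≅ Z.

As a check, the Euler characteristic is 7 − 21 + 14 = 0, which agrees with 1 − 2 + 1 = 0.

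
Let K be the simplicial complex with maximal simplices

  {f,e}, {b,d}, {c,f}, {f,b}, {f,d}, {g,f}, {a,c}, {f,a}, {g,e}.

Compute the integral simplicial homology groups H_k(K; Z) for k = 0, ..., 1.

H_0 ≅ Z,  H_1 ≅ Z^3.

Fix the vertex order a < b < c < d < e < f < g and write every simplex with vertices in increasing order. Then dim K = 1 and the simplices of K are:

  0-simplices (7): a, b, c, d, e, f, g
  1-simplices (9): ac, af, bd, bf, cf, df, ef, eg, fg

Hence C_0 ≅ Z^7, C_1 ≅ Z^9.

∂_1: C_1 → C_0 maps an edge to its endpoints' difference, ∂[p,q] = q − p.
The resulting 7×9 matrix has rank 6, and its Smith normal form has invariant factors (1,1,1,1,1,1).

Now H_k = ker ∂_k / im ∂_{k+1}, so:

  H_0: rank C_0 − rank ∂_1 = 7 − 6 = 1, and the invariant factors of ∂_1 are all 1, so H_0 ≅ Z.
  H_1: rank ker ∂_1 − rank ∂_2 = (9 − 6) − 0 = 3, and there is no ∂_2, so H_1 ≅ Z^3.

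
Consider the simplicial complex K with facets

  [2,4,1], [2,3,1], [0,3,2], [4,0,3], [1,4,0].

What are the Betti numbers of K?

b_0 = 1, b_1 = 1, b_2 = 0.

Order the vertices as 0 < 1 < 2 < 3 < 4. Listing each simplex with vertices in this order, K has dimension 2 with simplices:

  0-simplices (5): [0], [1], [2], [3], [4]
  1-simplices (10): [0,1], [0,2], [0,3], [0,4], [1,2], [1,3], [1,4], [2,3], [2,4], [3,4]
  2-simplices (5): [0,1,4], [0,2,3], [0,3,4], [1,2,3], [1,2,4]

so the chain groups are C_0 ≅ Z^5, C_1 ≅ Z^10, C_2 ≅ Z^5.

∂_1: C_1 → C_0 maps an edge to its endpoints' difference, ∂[p,q] = q − p. For instance
  ∂[0,4] = [4] − [0].
The resulting 5×10 matrix has rank 4, and its Smith normal form has invariant factors (1,1,1,1).

∂_2: C_2 → C_1 maps a triangle to the signed sum of its edges. For instance
  ∂[0,2,3] = [2,3] − [0,3] + [0,2],
  ∂[0,3,4] = [3,4] − [0,4] + [0,3].
This gives a 10×5 integer matrix of rank 5; reducing to Smith normal form yields diagonal entries (1,1,1,1,1).

Computing H_k = (kernel of ∂_k) / (image of ∂_{k+1}):

  H_0: rank C_0 − rank ∂_1 = 5 − 4 = 1, and the invariant factors of ∂_1 are all 1, so H_0 = Z.
  H_1: rank ker ∂_1 − rank ∂_2 = (10 − 4) − 5 = 1, and the invariant factors of ∂_2 are all 1, so H_1 = Z.
  H_2: rank ker ∂_2 − rank ∂_3 = (5 − 5) − 0 = 0, and there is no ∂_3, so H_2 = 0.

As a check, the Euler characteristic is 5 − 10 + 5 = 0, which agrees with 1 − 1 + 0 = 0.
(K is a triangulation of the Möbius band.)

Hence the Betti numbers are b_0 = 1, b_1 = 1, b_2 = 0.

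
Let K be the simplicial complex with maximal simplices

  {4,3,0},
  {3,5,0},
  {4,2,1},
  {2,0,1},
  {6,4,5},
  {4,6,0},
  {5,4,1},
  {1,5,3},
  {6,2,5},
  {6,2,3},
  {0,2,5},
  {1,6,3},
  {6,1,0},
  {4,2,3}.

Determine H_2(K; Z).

Order the vertices as 0 < 1 < 2 < 3 < 4 < 5 < 6. Listing each simplex with vertices in this order, K has dimension 2 with simplices:

  0-simplices (7): [0], [1], [2], [3], [4], [5], [6]
  1-simplices (21): [0,1], [0,2], [0,3], [0,4], [0,5], [0,6], [1,2], [1,3], [1,4], [1,5], [1,6], [2,3], [2,4], [2,5], [2,6], [3,4], [3,5], [3,6], [4,5], [4,6], [5,6]
  2-simplices (14): [0,1,2], [0,1,6], [0,2,5], [0,3,4], [0,3,5], [0,4,6], [1,2,4], [1,3,5], [1,3,6], [1,4,5], [2,3,4], [2,3,6], [2,5,6], [4,5,6]

Hence C_0 ≅ Z^7, C_1 ≅ Z^21, C_2 ≅ Z^14.

∂_1: C_1 → C_0 is given by ∂[p,q] = [q] − [p].
The resulting 7×21 matrix has rank 6, and its Smith normal form has invariant factors (1,1,1,1,1,1).

Boundary ∂_2: C_2 → C_1 acts by ∂[p,q,r] = [q,r] − [p,r] + [p,q]. For instance
  ∂[0,3,4] = [3,4] − [0,4] + [0,3],
  ∂[0,4,6] = [4,6] − [0,6] + [0,4].
The 21×14 boundary matrix has rank 13 and Smith normal form diag(1,1,1,1,1,1,1,1,1,1,1,1,1).

From H_k ≅ ker(∂_k) / im(∂_{k+1}) we obtain:

  H_2: rank ker ∂_2 − rank ∂_3 = (14 − 13) − 0 = 1, and there is no ∂_3, so H_2 = Z.

H_2 ≅ Z.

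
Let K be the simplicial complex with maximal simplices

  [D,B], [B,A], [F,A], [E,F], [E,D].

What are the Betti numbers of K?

b_0 = 1, b_1 = 1.

We work with the vertex ordering A < B < D < E < F. The simplices of K, each written with vertices in increasing order, are:

  0-simplices (5): A, B, D, E, F
  1-simplices (5): AB, AF, BD, DE, EF

so the chain groups are C_0 ≅ Z^5, C_1 ≅ Z^5.

The boundary map ∂_1: C_1 → C_0 is given by ∂[p,q] = [q] − [p].
As a 5×5 matrix over Z this has rank 4, with invariant factors (1,1,1,1).

Reading off H_k = ker ∂_k / im ∂_{k+1}:

  H_0: rank C_0 − rank ∂_1 = 5 − 4 = 1, and the invariant factors of ∂_1 are all 1, so H_0 = Z.
  H_1: rank ker ∂_1 − rank ∂_2 = (5 − 4) − 0 = 1, and there is no ∂_2, so H_1 = Z.

(K is a triangulation of the circle S^1.)

Hence the Betti numbers are b_0 = 1, b_1 = 1.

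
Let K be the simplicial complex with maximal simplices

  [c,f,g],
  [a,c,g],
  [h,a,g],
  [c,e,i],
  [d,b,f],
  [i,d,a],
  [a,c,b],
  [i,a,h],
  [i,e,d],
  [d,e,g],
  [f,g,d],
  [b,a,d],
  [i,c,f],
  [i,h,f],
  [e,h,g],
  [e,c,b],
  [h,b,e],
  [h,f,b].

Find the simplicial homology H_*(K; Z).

Fix the vertex order a < b < c < d < e < f < g < h < i and write every simplex with vertices in increasing order. Then dim K = 2 and the simplices of K are:

  0-simplices (9): a, b, c, d, e, f, g, h, i
  1-simplices (27): ab, ac, ad, ag, ah, ai, bc, bd, be, bf, bh, ce, cf, cg, ci, de, df, dg, di, eg, eh, ei, fg, fh, fi, gh, hi
  2-simplices (18): abc, abd, acg, adi, agh, ahi, bce, bdf, beh, bfh, cei, cfg, cfi, deg, dei, dfg, egh, fhi

giving chain groups C_0 ≅ Z^9, C_1 ≅ Z^27, C_2 ≅ Z^18.

∂_1: C_1 → C_0 sends each edge [p,q] (with p < q) to q − p. For instance
  ∂cg = g − c.
The resulting 9×27 matrix has rank 8, and its Smith normal form has invariant factors (1,1,1,1,1,1,1,1).

∂_2: C_2 → C_1 maps a triangle to the signed sum of its edges. For instance
  ∂agh = gh − ah + ag,
  ∂egh = gh − eh + eg.
The resulting 27×18 matrix has rank 17, and its Smith normal form has invariant factors (1,1,1,1,1,1,1,1,1,1,1,1,1,1,1,1,1).

Computing H_k = (kernel of ∂_k) / (image of ∂_{k+1}):

  H_0: rank C_0 − rank ∂_1 = 9 − 8 = 1, and the invariant factors of ∂_1 are all 1, so H_0 ≅ Z.
  H_1: rank ker ∂_1 − rank ∂_2 = (27 − 8) − 17 = 2, and the invariant factors of ∂_2 are all 1, so H_1 ≅ Z^2.
  H_2: rank ker ∂_2 − rank ∂_3 = (18 − 17) − 0 = 1, and there is no ∂_3, so H_2 ≅ Z.

H_0 ≅ Z,  H_1 ≅ Z^2,  H_2 ≅ Z.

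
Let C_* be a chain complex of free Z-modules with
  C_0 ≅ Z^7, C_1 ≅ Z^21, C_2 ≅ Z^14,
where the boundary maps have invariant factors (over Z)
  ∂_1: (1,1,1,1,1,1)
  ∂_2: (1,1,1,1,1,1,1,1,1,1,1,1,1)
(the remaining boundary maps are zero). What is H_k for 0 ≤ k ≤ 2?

H_0 = Z,  H_1 = Z^2,  H_2 = Z.

H_0: b_0 = 7 − 0 − 6 = 1; torsion from ∂_1 factors > 1: none. So H_0 = Z.
H_1: b_1 = 21 − 6 − 13 = 2; torsion from ∂_2 factors > 1: none. So H_1 = Z^2.
H_2: b_2 = 14 − 13 − 0 = 1; torsion from ∂_3 factors > 1: none. So H_2 = Z.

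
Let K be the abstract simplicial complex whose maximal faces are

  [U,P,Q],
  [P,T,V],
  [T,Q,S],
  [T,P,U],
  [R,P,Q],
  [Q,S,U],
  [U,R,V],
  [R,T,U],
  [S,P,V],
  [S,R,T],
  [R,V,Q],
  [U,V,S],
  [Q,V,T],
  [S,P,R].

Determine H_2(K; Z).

H_2 = Z.

We work with the vertex ordering P < Q < R < S < T < U < V. The simplices of K, each written with vertices in increasing order, are:

  0-simplices (7): P, Q, R, S, T, U, V
  1-simplices (21): PQ, PR, PS, PT, PU, PV, QR, QS, QT, QU, QV, RS, RT, RU, RV, ST, SU, SV, TU, TV, UV
  2-simplices (14): PQR, PQU, PRS, PSV, PTU, PTV, QRV, QST, QSU, QTV, RST, RTU, RUV, SUV

Hence C_0 ≅ Z^7, C_1 ≅ Z^21, C_2 ≅ Z^14.

The boundary map ∂_1: C_1 → C_0 maps an edge to its endpoints' difference, ∂[p,q] = q − p.
This gives a 7×21 integer matrix of rank 6; reducing to Smith normal form yields diagonal entries (1,1,1,1,1,1).

Boundary ∂_2: C_2 → C_1 acts by ∂[p,q,r] = [q,r] − [p,r] + [p,q]. For instance
  ∂PTU = TU − PU + PT,
  ∂PTV = TV − PV + PT.
As a 21×14 matrix over Z this has rank 13, with invariant factors (1,1,1,1,1,1,1,1,1,1,1,1,1).

Reading off H_k = ker ∂_k / im ∂_{k+1}:

  H_2: rank ker ∂_2 − rank ∂_3 = (14 − 13) − 0 = 1, and there is no ∂_3, so H_2 = Z.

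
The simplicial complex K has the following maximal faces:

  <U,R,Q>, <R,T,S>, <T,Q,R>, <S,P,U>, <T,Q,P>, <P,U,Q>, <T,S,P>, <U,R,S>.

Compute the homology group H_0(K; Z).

We work with the vertex ordering P < Q < R < S < T < U. The simplices of K, each written with vertices in increasing order, are:

  0-simplices (6): P, Q, R, S, T, U
  1-simplices (12): PQ, PS, PT, PU, QR, QT, QU, RS, RT, RU, ST, SU
  2-simplices (8): PQT, PQU, PST, PSU, QRT, QRU, RST, RSU

Hence C_0 ≅ Z^6, C_1 ≅ Z^12, C_2 ≅ Z^8.

The boundary map ∂_1: C_1 → C_0 sends each edge [p,q] (with p < q) to q − p.
The resulting 6×12 matrix has rank 5, and its Smith normal form has invariant factors (1,1,1,1,1).

∂_2: C_2 → C_1 sends each 2-simplex [p,q,r] to [q,r] − [p,r] + [p,q]. For instance
  ∂RSU = SU − RU + RS,
  ∂QRT = RT − QT + QR.
The resulting 12×8 matrix has rank 7, and its Smith normal form has invariant factors (1,1,1,1,1,1,1).

Computing H_k = (kernel of ∂_k) / (image of ∂_{k+1}):

  H_0: rank C_0 − rank ∂_1 = 6 − 5 = 1, and the invariant factors of ∂_1 are all 1, so H_0 = Z.

(K is a triangulation of the 2-sphere S^2.)

H_0 ≅ Z.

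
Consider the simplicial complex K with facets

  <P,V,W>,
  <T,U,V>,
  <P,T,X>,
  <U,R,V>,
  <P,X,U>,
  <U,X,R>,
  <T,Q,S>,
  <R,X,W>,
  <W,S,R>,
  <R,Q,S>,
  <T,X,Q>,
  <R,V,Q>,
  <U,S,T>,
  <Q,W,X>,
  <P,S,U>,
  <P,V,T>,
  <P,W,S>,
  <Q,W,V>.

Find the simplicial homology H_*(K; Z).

Order the vertices as P < Q < R < S < T < U < V < W < X. Listing each simplex with vertices in this order, K has dimension 2 with simplices:

  0-simplices (9): P, Q, R, S, T, U, V, W, X
  1-simplices (27): PS, PT, PU, PV, PW, PX, QR, QS, QT, QV, QW, QX, RS, RU, RV, RW, RX, ST, SU, SW, TU, TV, TX, UV, UX, VW, WX
  2-simplices (18): PSU, PSW, PTV, PTX, PUX, PVW, QRS, QRV, QST, QTX, QVW, QWX, RSW, RUV, RUX, RWX, STU, TUV

giving chain groups C_0 ≅ Z^9, C_1 ≅ Z^27, C_2 ≅ Z^18.

Boundary ∂_1: C_1 → C_0 is given by ∂[p,q] = [q] − [p]. For instance
  ∂RX = X − R.
As a 9×27 matrix over Z this has rank 8, with invariant factors (1,1,1,1,1,1,1,1).

Boundary ∂_2: C_2 → C_1 maps a triangle to the signed sum of its edges. For instance
  ∂RSW = SW − RW + RS,
  ∂QTX = TX − QX + QT.
The resulting 27×18 matrix has rank 18, and its Smith normal form has invariant factors (1,1,1,1,1,1,1,1,1,1,1,1,1,1,1,1,1,2).

Computing H_k = (kernel of ∂_k) / (image of ∂_{k+1}):

  H_0: rank C_0 − rank ∂_1 = 9 − 8 = 1, and the invariant factors of ∂_1 are all 1, so H_0 ≅ Z.
  H_1: rank ker ∂_1 − rank ∂_2 = (27 − 8) − 18 = 1, and ∂_2 has invariant factor 2 > 1, so H_1 ≅ Z ⊕ Z/2Z.
  H_2: rank ker ∂_2 − rank ∂_3 = (18 − 18) − 0 = 0, and there is no ∂_3, so H_2 ≅ 0.

H_0 ≅ Z,  H_1 ≅ Z ⊕ Z/2Z,  H_2 = 0.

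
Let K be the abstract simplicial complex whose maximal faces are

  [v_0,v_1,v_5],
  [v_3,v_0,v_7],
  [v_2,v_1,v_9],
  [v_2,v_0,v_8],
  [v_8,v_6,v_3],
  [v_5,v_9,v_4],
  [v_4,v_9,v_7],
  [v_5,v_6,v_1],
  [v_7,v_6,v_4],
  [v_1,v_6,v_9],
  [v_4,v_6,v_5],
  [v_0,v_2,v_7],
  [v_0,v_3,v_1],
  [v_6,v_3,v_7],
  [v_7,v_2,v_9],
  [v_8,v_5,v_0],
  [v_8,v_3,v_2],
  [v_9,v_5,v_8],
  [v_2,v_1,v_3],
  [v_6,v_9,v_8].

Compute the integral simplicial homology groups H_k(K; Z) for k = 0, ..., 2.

K has 10 vertices, 30 edges, 20 triangles.
rank ∂_0 = 0, rank ∂_1 = 9 ⇒ b_0 = 10 − 0 − 9 = 1; all invariant factors of ∂_1 are 1 so no torsion. So H_0 ≅ Z.
rank ∂_1 = 9, rank ∂_2 = 20 ⇒ b_1 = 30 − 9 − 20 = 1; ∂_2 has invariant factor(s) [2] giving torsion. So H_1 ≅ Z ⊕ Z/2Z.
rank ∂_2 = 20, rank ∂_3 = 0 ⇒ b_2 = 20 − 20 − 0 = 0. So H_2 ≅ 0.

H_0 ≅ Z,  H_1 ≅ Z ⊕ Z/2Z,  H_2 = 0.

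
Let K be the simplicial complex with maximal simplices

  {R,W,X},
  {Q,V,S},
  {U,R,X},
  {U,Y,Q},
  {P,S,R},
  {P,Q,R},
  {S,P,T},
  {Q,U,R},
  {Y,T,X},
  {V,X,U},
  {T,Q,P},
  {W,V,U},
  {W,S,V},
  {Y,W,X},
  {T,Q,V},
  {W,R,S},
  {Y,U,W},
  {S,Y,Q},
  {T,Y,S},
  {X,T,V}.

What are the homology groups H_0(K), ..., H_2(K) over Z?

H_0 = Z,  H_1 = Z ⊕ Z/2,  H_2 = 0.

K has 10 vertices, 30 edges, 20 triangles.
rank ∂_0 = 0, rank ∂_1 = 9 ⇒ b_0 = 10 − 0 − 9 = 1; all invariant factors of ∂_1 are 1 so no torsion. So H_0 = Z.
rank ∂_1 = 9, rank ∂_2 = 20 ⇒ b_1 = 30 − 9 − 20 = 1; ∂_2 has invariant factor(s) [2] giving torsion. So H_1 = Z ⊕ Z/2.
rank ∂_2 = 20, rank ∂_3 = 0 ⇒ b_2 = 20 − 20 − 0 = 0. So H_2 = 0.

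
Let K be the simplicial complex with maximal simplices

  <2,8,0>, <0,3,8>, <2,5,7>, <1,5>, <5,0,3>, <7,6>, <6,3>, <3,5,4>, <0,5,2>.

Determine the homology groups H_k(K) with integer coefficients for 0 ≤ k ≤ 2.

Fix the vertex order 0 < 1 < 2 < 3 < 4 < 5 < 6 < 7 < 8 and write every simplex with vertices in increasing order. Then dim K = 2 and the simplices of K are:

  0-simplices (9): [0], [1], [2], [3], [4], [5], [6], [7], [8]
  1-simplices (15): [0,2], [0,3], [0,5], [0,8], [1,5], [2,5], [2,7], [2,8], [3,4], [3,5], [3,6], [3,8], [4,5], [5,7], [6,7]
  2-simplices (6): [0,2,5], [0,2,8], [0,3,5], [0,3,8], [2,5,7], [3,4,5]

giving chain groups C_0 ≅ Z^9, C_1 ≅ Z^15, C_2 ≅ Z^6.

The boundary map ∂_1: C_1 → C_0 sends each edge [p,q] (with p < q) to q − p. For instance
  ∂[1,5] = [5] − [1].
As a 9×15 matrix over Z this has rank 8, with invariant factors (1,1,1,1,1,1,1,1).

Boundary ∂_2: C_2 → C_1 acts by ∂[p,q,r] = [q,r] − [p,r] + [p,q]. For instance
  ∂[0,3,8] = [3,8] − [0,8] + [0,3],
  ∂[0,2,8] = [2,8] − [0,8] + [0,2].
The resulting 15×6 matrix has rank 6, and its Smith normal form has invariant factors (1,1,1,1,1,1).

Reading off H_k = ker ∂_k / im ∂_{k+1}:

  H_0: rank C_0 − rank ∂_1 = 9 − 8 = 1, and the invariant factors of ∂_1 are all 1, so H_0 ≅ Z.
  H_1: rank ker ∂_1 − rank ∂_2 = (15 − 8) − 6 = 1, and the invariant factors of ∂_2 are all 1, so H_1 ≅ Z.
  H_2: rank ker ∂_2 − rank ∂_3 = (6 − 6) − 0 = 0, and there is no ∂_3, so H_2 ≅ 0.

As a check, the Euler characteristic is 9 − 15 + 6 = 0, which agrees with 1 − 1 + 0 = 0.

H_0 = Z,  H_1 = Z,  H_2 = 0.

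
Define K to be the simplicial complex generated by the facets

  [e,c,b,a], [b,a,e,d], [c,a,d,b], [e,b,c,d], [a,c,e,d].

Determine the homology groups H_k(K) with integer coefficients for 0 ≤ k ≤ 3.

Fix the vertex order a < b < c < d < e and write every simplex with vertices in increasing order. Then dim K = 3 and the simplices of K are:

  0-simplices (5): a, b, c, d, e
  1-simplices (10): ab, ac, ad, ae, bc, bd, be, cd, ce, de
  2-simplices (10): abc, abd, abe, acd, ace, ade, bcd, bce, bde, cde
  3-simplices (5): abcd, abce, abde, acde, bcde

so the chain groups are C_0 ≅ Z^5, C_1 ≅ Z^10, C_2 ≅ Z^10, C_3 ≅ Z^5.

Boundary ∂_1: C_1 → C_0 sends each edge [p,q] (with p < q) to q − p. For instance
  ∂ab = b − a.
The 5×10 boundary matrix has rank 4 and Smith normal form diag(1,1,1,1).

Boundary ∂_2: C_2 → C_1 maps a triangle to the signed sum of its edges. For instance
  ∂bce = ce − be + bc,
  ∂bcd = cd − bd + bc.
The resulting 10×10 matrix has rank 6, and its Smith normal form has invariant factors (1,1,1,1,1,1).

The boundary map ∂_3: C_3 → C_2 sends each 3-simplex σ to the alternating sum Σ_i (−1)^i (σ with its i-th vertex removed). For instance
  ∂acde = cde − ade + ace − acd,
  ∂abcd = bcd − acd + abd − abc.
The 10×5 boundary matrix has rank 4 and Smith normal form diag(1,1,1,1).

Now H_k = ker ∂_k / im ∂_{k+1}, so:

  H_0: rank C_0 − rank ∂_1 = 5 − 4 = 1, and the invariant factors of ∂_1 are all 1, so H_0 = Z.
  H_1: rank ker ∂_1 − rank ∂_2 = (10 − 4) − 6 = 0, and the invariant factors of ∂_2 are all 1, so H_1 = 0.
  H_2: rank ker ∂_2 − rank ∂_3 = (10 − 6) − 4 = 0, and the invariant factors of ∂_3 are all 1, so H_2 = 0.
  H_3: rank ker ∂_3 − rank ∂_4 = (5 − 4) − 0 = 1, and there is no ∂_4, so H_3 = Z.

As a check, the Euler characteristic is 5 − 10 + 10 − 5 = 0, which agrees with 1 − 0 + 0 − 1 = 0.
(K is a triangulation of the 3-sphere S^3.)

H_0 = Z,  H_1 = 0,  H_2 = 0,  H_3 = Z.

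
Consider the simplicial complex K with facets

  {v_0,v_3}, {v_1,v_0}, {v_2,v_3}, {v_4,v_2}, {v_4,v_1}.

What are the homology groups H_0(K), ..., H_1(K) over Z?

K has 5 vertices, 5 edges.
rank ∂_0 = 0, rank ∂_1 = 4 ⇒ b_0 = 5 − 0 − 4 = 1; all invariant factors of ∂_1 are 1 so no torsion. So H_0 ≅ Z.
rank ∂_1 = 4, rank ∂_2 = 0 ⇒ b_1 = 5 − 4 − 0 = 1. So H_1 ≅ Z.

H_0 = Z,  H_1 = Z.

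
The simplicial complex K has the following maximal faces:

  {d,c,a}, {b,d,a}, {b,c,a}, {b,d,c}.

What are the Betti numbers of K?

Fix the vertex order a < b < c < d and write every simplex with vertices in increasing order. Then dim K = 2 and the simplices of K are:

  0-simplices (4): a, b, c, d
  1-simplices (6): ab, ac, ad, bc, bd, cd
  2-simplices (4): abc, abd, acd, bcd

giving chain groups C_0 ≅ Z^4, C_1 ≅ Z^6, C_2 ≅ Z^4.

Boundary ∂_1: C_1 → C_0 sends each edge [p,q] (with p < q) to q − p. For instance
  ∂ab = b − a.
As a 4×6 matrix over Z this has rank 3, with invariant factors (1,1,1).

Boundary ∂_2: C_2 → C_1 acts by ∂[p,q,r] = [q,r] − [p,r] + [p,q]. For instance
  ∂acd = cd − ad + ac,
  ∂abc = bc − ac + ab.
The 6×4 boundary matrix has rank 3 and Smith normal form diag(1,1,1).

From H_k ≅ ker(∂_k) / im(∂_{k+1}) we obtain:

  H_0: rank C_0 − rank ∂_1 = 4 − 3 = 1, and the invariant factors of ∂_1 are all 1, so H_0 = Z.
  H_1: rank ker ∂_1 − rank ∂_2 = (6 − 3) − 3 = 0, and the invariant factors of ∂_2 are all 1, so H_1 = 0.
  H_2: rank ker ∂_2 − rank ∂_3 = (4 − 3) − 0 = 1, and there is no ∂_3, so H_2 = Z.

As a check, the Euler characteristic is 4 − 6 + 4 = 2, which agrees with 1 − 0 + 1 = 2.

Hence the Betti numbers are b_0 = 1, b_1 = 0, b_2 = 1.

b_0 = 1, b_1 = 0, b_2 = 1.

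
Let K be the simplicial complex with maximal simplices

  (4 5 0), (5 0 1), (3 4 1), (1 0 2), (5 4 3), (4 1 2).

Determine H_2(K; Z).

H_2 = 0.

K has 6 vertices, 12 edges, 6 triangles.
rank ∂_2 = 6, rank ∂_3 = 0 ⇒ b_2 = 6 − 6 − 0 = 0. So H_2 = 0.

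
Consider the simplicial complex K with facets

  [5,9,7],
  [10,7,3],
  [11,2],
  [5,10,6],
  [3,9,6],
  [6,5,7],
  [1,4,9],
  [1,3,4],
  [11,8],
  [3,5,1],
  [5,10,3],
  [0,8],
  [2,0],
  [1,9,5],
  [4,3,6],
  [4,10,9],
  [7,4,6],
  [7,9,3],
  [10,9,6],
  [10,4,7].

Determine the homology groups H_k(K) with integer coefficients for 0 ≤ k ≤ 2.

Order the vertices as 0 < 1 < 2 < 3 < 4 < 5 < 6 < 7 < 8 < 9 < 10 < 11. Listing each simplex with vertices in this order, K has dimension 2 with simplices:

  0-simplices (12): [0], [1], [2], [3], [4], [5], [6], [7], [8], [9], [10], [11]
  1-simplices (28): (28 of them)
  2-simplices (16): [1,3,4], [1,3,5], [1,4,9], [1,5,9], [3,4,6], [3,5,10], [3,6,9], [3,7,9], [3,7,10], [4,6,7], [4,7,10], [4,9,10], [5,6,7], [5,6,10], [5,7,9], [6,9,10]

giving chain groups C_0 ≅ Z^12, C_1 ≅ Z^28, C_2 ≅ Z^16.

The boundary map ∂_1: C_1 → C_0 is given by ∂[p,q] = [q] − [p].
The resulting 12×28 matrix has rank 10, and its Smith normal form has invariant factors (1,1,1,1,1,1,1,1,1,1).

∂_2: C_2 → C_1 acts by ∂[p,q,r] = [q,r] − [p,r] + [p,q]. For instance
  ∂[3,7,9] = [7,9] − [3,9] + [3,7],
  ∂[4,7,10] = [7,10] − [4,10] + [4,7].
This gives a 28×16 integer matrix of rank 15; reducing to Smith normal form yields diagonal entries (1,1,1,1,1,1,1,1,1,1,1,1,1,1,1).

From H_k ≅ ker(∂_k) / im(∂_{k+1}) we obtain:

  H_0: rank C_0 − rank ∂_1 = 12 − 10 = 2, and the invariant factors of ∂_1 are all 1, so H_0 ≅ Z^2.
  H_1: rank ker ∂_1 − rank ∂_2 = (28 − 10) − 15 = 3, and the invariant factors of ∂_2 are all 1, so H_1 ≅ Z^3.
  H_2: rank ker ∂_2 − rank ∂_3 = (16 − 15) − 0 = 1, and there is no ∂_3, so H_2 ≅ Z.

As a check, the Euler characteristic is 12 − 28 + 16 = 0, which agrees with 2 − 3 + 1 = 0.

H_0 ≅ Z^2,  H_1 ≅ Z^3,  H_2 ≅ Z.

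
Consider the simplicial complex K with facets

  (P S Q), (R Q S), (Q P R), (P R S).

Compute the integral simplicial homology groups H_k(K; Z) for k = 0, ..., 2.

K has 4 vertices, 6 edges, 4 triangles.
rank ∂_0 = 0, rank ∂_1 = 3 ⇒ b_0 = 4 − 0 − 3 = 1; all invariant factors of ∂_1 are 1 so no torsion. So H_0 = Z.
rank ∂_1 = 3, rank ∂_2 = 3 ⇒ b_1 = 6 − 3 − 3 = 0; all invariant factors of ∂_2 are 1 so no torsion. So H_1 = 0.
rank ∂_2 = 3, rank ∂_3 = 0 ⇒ b_2 = 4 − 3 − 0 = 1. So H_2 = Z.

H_0 = Z,  H_1 = 0,  H_2 = Z.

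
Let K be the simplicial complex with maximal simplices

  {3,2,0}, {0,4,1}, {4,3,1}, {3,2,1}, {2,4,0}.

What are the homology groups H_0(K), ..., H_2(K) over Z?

Order the vertices as 0 < 1 < 2 < 3 < 4. Listing each simplex with vertices in this order, K has dimension 2 with simplices:

  0-simplices (5): [0], [1], [2], [3], [4]
  1-simplices (10): [0,1], [0,2], [0,3], [0,4], [1,2], [1,3], [1,4], [2,3], [2,4], [3,4]
  2-simplices (5): [0,1,4], [0,2,3], [0,2,4], [1,2,3], [1,3,4]

Hence C_0 ≅ Z^5, C_1 ≅ Z^10, C_2 ≅ Z^5.

Boundary ∂_1: C_1 → C_0 sends each edge [p,q] (with p < q) to q − p.
This gives a 5×10 integer matrix of rank 4; reducing to Smith normal form yields diagonal entries (1,1,1,1).

Boundary ∂_2: C_2 → C_1 maps a triangle to the signed sum of its edges. For instance
  ∂[1,2,3] = [2,3] − [1,3] + [1,2],
  ∂[0,2,4] = [2,4] − [0,4] + [0,2].
The resulting 10×5 matrix has rank 5, and its Smith normal form has invariant factors (1,1,1,1,1).

Reading off H_k = ker ∂_k / im ∂_{k+1}:

  H_0: rank C_0 − rank ∂_1 = 5 − 4 = 1, and the invariant factors of ∂_1 are all 1, so H_0 ≅ Z.
  H_1: rank ker ∂_1 − rank ∂_2 = (10 − 4) − 5 = 1, and the invariant factors of ∂_2 are all 1, so H_1 ≅ Z.
  H_2: rank ker ∂_2 − rank ∂_3 = (5 − 5) − 0 = 0, and there is no ∂_3, so H_2 ≅ 0.

As a check, the Euler characteristic is 5 − 10 + 5 = 0, which agrees with 1 − 1 + 0 = 0.

H_0 = Z,  H_1 = Z,  H_2 = 0.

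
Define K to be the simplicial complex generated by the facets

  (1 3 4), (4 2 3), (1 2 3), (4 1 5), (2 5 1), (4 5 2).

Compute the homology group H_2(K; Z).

H_2 = Z.

We work with the vertex ordering 1 < 2 < 3 < 4 < 5. The simplices of K, each written with vertices in increasing order, are:

  0-simplices (5): [1], [2], [3], [4], [5]
  1-simplices (9): [1,2], [1,3], [1,4], [1,5], [2,3], [2,4], [2,5], [3,4], [4,5]
  2-simplices (6): [1,2,3], [1,2,5], [1,3,4], [1,4,5], [2,3,4], [2,4,5]

so the chain groups are C_0 ≅ Z^5, C_1 ≅ Z^9, C_2 ≅ Z^6.

∂_1: C_1 → C_0 maps an edge to its endpoints' difference, ∂[p,q] = q − p. For instance
  ∂[2,3] = [3] − [2].
This gives a 5×9 integer matrix of rank 4; reducing to Smith normal form yields diagonal entries (1,1,1,1).

Boundary ∂_2: C_2 → C_1 sends each 2-simplex [p,q,r] to [q,r] − [p,r] + [p,q]. For instance
  ∂[2,4,5] = [4,5] − [2,5] + [2,4],
  ∂[1,3,4] = [3,4] − [1,4] + [1,3].
The resulting 9×6 matrix has rank 5, and its Smith normal form has invariant factors (1,1,1,1,1).

Computing H_k = (kernel of ∂_k) / (image of ∂_{k+1}):

  H_2: rank ker ∂_2 − rank ∂_3 = (6 − 5) − 0 = 1, and there is no ∂_3, so H_2 = Z.

(K is a triangulation of the 2-sphere S^2.)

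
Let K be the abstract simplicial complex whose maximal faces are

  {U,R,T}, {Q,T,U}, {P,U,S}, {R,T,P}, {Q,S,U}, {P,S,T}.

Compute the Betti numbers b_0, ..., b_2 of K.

Take the total order P < Q < R < S < T < U on the vertex set. Then K (dimension 2) consists of the simplices:

  0-simplices (6): P, Q, R, S, T, U
  1-simplices (12): PR, PS, PT, PU, QS, QT, QU, RT, RU, ST, SU, TU
  2-simplices (6): PRT, PST, PSU, QSU, QTU, RTU

Hence C_0 ≅ Z^6, C_1 ≅ Z^12, C_2 ≅ Z^6.

The boundary map ∂_1: C_1 → C_0 is given by ∂[p,q] = [q] − [p]. For instance
  ∂ST = T − S.
The 6×12 boundary matrix has rank 5 and Smith normal form diag(1,1,1,1,1).

The boundary map ∂_2: C_2 → C_1 maps a triangle to the signed sum of its edges. For instance
  ∂PST = ST − PT + PS,
  ∂PRT = RT − PT + PR.
This gives a 12×6 integer matrix of rank 6; reducing to Smith normal form yields diagonal entries (1,1,1,1,1,1).

Now H_k = ker ∂_k / im ∂_{k+1}, so:

  H_0: rank C_0 − rank ∂_1 = 6 − 5 = 1, and the invariant factors of ∂_1 are all 1, so H_0 ≅ Z.
  H_1: rank ker ∂_1 − rank ∂_2 = (12 − 5) − 6 = 1, and the invariant factors of ∂_2 are all 1, so H_1 ≅ Z.
  H_2: rank ker ∂_2 − rank ∂_3 = (6 − 6) − 0 = 0, and there is no ∂_3, so H_2 ≅ 0.

(K is a triangulation of the cylinder S^1 x I.)

Hence the Betti numbers are b_0 = 1, b_1 = 1, b_2 = 0.

b_0 = 1, b_1 = 1, b_2 = 0.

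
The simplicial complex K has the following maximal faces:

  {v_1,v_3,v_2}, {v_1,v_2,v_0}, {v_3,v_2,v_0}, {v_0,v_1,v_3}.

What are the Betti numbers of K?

b_0 = 1, b_1 = 0, b_2 = 1.

Fix the vertex order v_0 < v_1 < v_2 < v_3 and write every simplex with vertices in increasing order. Then dim K = 2 and the simplices of K are:

  0-simplices (4): [v_0], [v_1], [v_2], [v_3]
  1-simplices (6): [v_0,v_1], [v_0,v_2], [v_0,v_3], [v_1,v_2], [v_1,v_3], [v_2,v_3]
  2-simplices (4): [v_0,v_1,v_2], [v_0,v_1,v_3], [v_0,v_2,v_3], [v_1,v_2,v_3]

giving chain groups C_0 ≅ Z^4, C_1 ≅ Z^6, C_2 ≅ Z^4.

Boundary ∂_1: C_1 → C_0 is given by ∂[p,q] = [q] − [p]. For instance
  ∂[v_1,v_2] = [v_2] − [v_1].
The 4×6 boundary matrix has rank 3 and Smith normal form diag(1,1,1).

∂_2: C_2 → C_1 sends each 2-simplex [p,q,r] to [q,r] − [p,r] + [p,q]. For instance
  ∂[v_0,v_1,v_2] = [v_1,v_2] − [v_0,v_2] + [v_0,v_1],
  ∂[v_0,v_1,v_3] = [v_1,v_3] − [v_0,v_3] + [v_0,v_1].
This gives a 6×4 integer matrix of rank 3; reducing to Smith normal form yields diagonal entries (1,1,1).

Computing H_k = (kernel of ∂_k) / (image of ∂_{k+1}):

  H_0: rank C_0 − rank ∂_1 = 4 − 3 = 1, and the invariant factors of ∂_1 are all 1, so H_0 ≅ Z.
  H_1: rank ker ∂_1 − rank ∂_2 = (6 − 3) − 3 = 0, and the invariant factors of ∂_2 are all 1, so H_1 ≅ 0.
  H_2: rank ker ∂_2 − rank ∂_3 = (4 − 3) − 0 = 1, and there is no ∂_3, so H_2 ≅ Z.

As a check, the Euler characteristic is 4 − 6 + 4 = 2, which agrees with 1 − 0 + 1 = 2.
(K is a triangulation of the 2-sphere S^2.)

Hence the Betti numbers are b_0 = 1, b_1 = 0, b_2 = 1.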